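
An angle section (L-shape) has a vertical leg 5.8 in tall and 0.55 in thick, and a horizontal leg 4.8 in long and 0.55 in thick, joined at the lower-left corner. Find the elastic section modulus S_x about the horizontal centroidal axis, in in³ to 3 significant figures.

S_x ≈ 4.56 in³

Break the section into simple shapes (no overlaps), measuring from the bottom-left corner of the bounding box.
Vertical leg: 0.55 × 5.8, A = 3.19 in², y = 2.9 in, Ī = 8.9426 in⁴.
Horizontal leg (remainder): 4.25 × 0.55, A = 2.3375 in², y = 0.275 in, Ī = 0.058924 in⁴.
Centroid: ȳ = ΣA·y / ΣA = 1.7899 in.
Transfer each piece to the horizontal centroidal axis using Ī + A·d² with d = y − 1.7899:
  vertical leg: d = 1.1101 in → contributes +12.874 in⁴
  horizontal leg (remainder): d = -1.5149 in → contributes +5.4235 in⁴
Total I = 18.297 in⁴.
Extreme fibre distance c = 4.0101 in; S = I/c = 4.5628 in³.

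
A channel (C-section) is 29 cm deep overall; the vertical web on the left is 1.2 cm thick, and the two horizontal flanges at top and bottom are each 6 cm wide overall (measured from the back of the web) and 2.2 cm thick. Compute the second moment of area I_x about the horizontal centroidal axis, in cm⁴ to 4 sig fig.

Decompose the section into non-overlapping parts with the origin at the bottom-left of its bounding rectangle.
Web: 1.2 × 29, A = 34.8 cm², y = 14.5 cm, Ī = 2438.9 cm⁴.
Top flange (beyond web): 4.8 × 2.2, A = 10.56 cm², y = 27.9 cm, Ī = 4.2592 cm⁴.
Bottom flange (beyond web): 4.8 × 2.2, A = 10.56 cm², y = 1.1 cm, Ī = 4.2592 cm⁴.
By symmetry the centroid is at mid-height, ȳ = 14.5 cm.
Transfer each piece to the horizontal centroidal axis using Ī + A·d² with d = y − 14.5:
  web: d = 0 cm → contributes +2438.9 cm⁴
  top flange (beyond web): d = 13.4 cm → contributes +1900.41 cm⁴
  bottom flange (beyond web): d = -13.4 cm → contributes +1900.41 cm⁴
Total I = 6239.73 cm⁴.

I_x ≈ 6240 cm⁴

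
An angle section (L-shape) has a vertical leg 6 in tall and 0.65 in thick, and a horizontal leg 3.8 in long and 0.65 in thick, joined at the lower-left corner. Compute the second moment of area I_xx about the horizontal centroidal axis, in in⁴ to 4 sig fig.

I_xx ≈ 21.38 in⁴

Treat the section as a set of non-overlapping primitives; coordinates are from the bounding-box lower-left.
Vertical leg: 0.65 × 6, A = 3.9 in², y = 3 in, Ī = 11.7 in⁴.
Horizontal leg (remainder): 3.15 × 0.65, A = 2.0475 in², y = 0.325 in, Ī = 0.0720891 in⁴.
Centroid: ȳ = ΣA·y / ΣA = 2.0791 in.
Transfer each piece to the horizontal centroidal axis using Ī + A·d² with d = y − 2.0791:
  vertical leg: d = 0.920902 in → contributes +15.0074 in⁴
  horizontal leg (remainder): d = -1.7541 in → contributes +6.37196 in⁴
Total I = 21.3794 in⁴.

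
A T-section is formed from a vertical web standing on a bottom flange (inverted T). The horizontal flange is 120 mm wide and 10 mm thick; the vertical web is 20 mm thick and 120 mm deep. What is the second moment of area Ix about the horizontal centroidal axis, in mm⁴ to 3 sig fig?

Decompose the section into non-overlapping parts with the origin at the bottom-left of its bounding rectangle.
Flange: 120 × 10, A = 1 200 mm², y = 5 mm, Ī = 10 000 mm⁴.
Web: 20 × 120, A = 2 400 mm², y = 70 mm, Ī = 2 880 000 mm⁴.
Centroid: ȳ = ΣA·y / ΣA = 48.333 mm.
Transfer each piece to the horizontal centroidal axis using Ī + A·d² with d = y − 48.333:
  flange: d = -43.333 mm → contributes +2 263 333 mm⁴
  web: d = 21.667 mm → contributes +4 006 667 mm⁴
Total I = 6 270 000 mm⁴.

Ix ≈ 6.27 × 10⁶ mm⁴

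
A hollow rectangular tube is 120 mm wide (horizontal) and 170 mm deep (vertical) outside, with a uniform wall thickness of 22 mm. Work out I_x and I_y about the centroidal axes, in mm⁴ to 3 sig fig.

I_x ≈ 3.65 × 10⁷ mm⁴, I_y ≈ 1.99 × 10⁷ mm⁴

Split into non-overlapping primitives; take the origin at the lower-left of the bounding box.
Outer rectangle: 120 × 170, A = 20 400 mm², y = 85 mm, Ī = 49 130 000 mm⁴.
Inner void (subtracted): 76 × 126, A = 9 576 mm², y = 85 mm, Ī = 12 669 048 mm⁴.
By symmetry the centroid is at mid-height, ȳ = 85 mm.
All pieces are centred on the centroidal x-axis, so I = ΣĪ (holes subtracted) = 36 460 952 mm⁴.
Repeating about the centroidal y-axis gives I_y = 19 870 752 mm⁴.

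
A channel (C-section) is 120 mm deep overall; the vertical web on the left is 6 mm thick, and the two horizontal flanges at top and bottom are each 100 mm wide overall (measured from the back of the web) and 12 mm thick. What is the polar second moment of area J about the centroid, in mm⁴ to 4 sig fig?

J ≈ 1.050 × 10⁷ mm⁴

Treat the section as a set of non-overlapping primitives; coordinates are from the bounding-box lower-left.
Web: 6 × 120, A = 720 mm², y = 60 mm, Ī = 864 000 mm⁴.
Top flange (beyond web): 94 × 12, A = 1 128 mm², y = 114 mm, Ī = 13 536 mm⁴.
Bottom flange (beyond web): 94 × 12, A = 1 128 mm², y = 6 mm, Ī = 13 536 mm⁴.
By symmetry the centroid is at mid-height, ȳ = 60 mm.
Transfer each piece to the centroidal x-axis using Ī + A·d² with d = y − 60:
  web: d = 0 mm → contributes +864 000 mm⁴
  top flange (beyond web): d = 54 mm → contributes +3 302 784 mm⁴
  bottom flange (beyond web): d = -54 mm → contributes +3 302 784 mm⁴
Total I = 7 469 568 mm⁴.
For the y-axis: x̄ = 40.9032 mm.
Repeating about the centroidal y-axis gives I_y = 3 027 844 mm⁴.
Polar second moment: J = I_x + I_y = 10 497 412 mm⁴.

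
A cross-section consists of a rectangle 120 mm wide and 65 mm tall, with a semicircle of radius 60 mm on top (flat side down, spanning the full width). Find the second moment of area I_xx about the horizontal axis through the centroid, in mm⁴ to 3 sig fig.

I_xx ≈ 1.52 × 10⁷ mm⁴

Split into non-overlapping primitives; take the origin at the lower-left of the bounding box.
Rectangular body: 120 × 65, A = 7 800 mm², y = 32.5 mm, Ī = 2 746 250 mm⁴.
Semicircular cap: semicircle r = 60, A = 5654.9 mm², y = 90.465 mm, Ī = 1 422 450 mm⁴.
Centroid: ȳ = ΣA·y / ΣA = 56.862 mm.
Transfer each piece to the horizontal axis through the centroid using Ī + A·d² with d = y − 56.862:
  rectangular body: d = -24.362 mm → contributes +7 375 484 mm⁴
  semicircular cap: d = 33.603 mm → contributes +7 807 751 mm⁴
Total I = 15 183 234 mm⁴.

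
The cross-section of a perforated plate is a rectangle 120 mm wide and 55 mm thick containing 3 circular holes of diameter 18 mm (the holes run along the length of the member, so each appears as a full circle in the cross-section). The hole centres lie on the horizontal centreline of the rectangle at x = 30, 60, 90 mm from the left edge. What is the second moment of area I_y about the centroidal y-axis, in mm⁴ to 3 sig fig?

Treat the section as a set of non-overlapping primitives; coordinates are from the bounding-box lower-left.
Plate: 120 × 55, A = 6 600 mm², x = 60 mm, Ī = 7 920 000 mm⁴.
Hole 1 (subtracted): ⌀18, A = 254.47 mm², x = 30 mm, Ī = 5 153 mm⁴.
Hole 2 (subtracted): ⌀18, A = 254.47 mm², x = 60 mm, Ī = 5 153 mm⁴.
Hole 3 (subtracted): ⌀18, A = 254.47 mm², x = 90 mm, Ī = 5 153 mm⁴.
By symmetry the centroid is at mid-width, x̄ = 60 mm.
Transfer each piece to the centroidal y-axis using Ī + A·d² with d = x − 60:
  plate: d = 0 mm → contributes +7 920 000 mm⁴
  hole 1: d = -30 mm → contributes −234 175 mm⁴
  hole 2: d = 0 mm → contributes −5 153 mm⁴
  hole 3: d = 30 mm → contributes −234 175 mm⁴
Total I = 7 446 497 mm⁴.

I_y ≈ 7.45 × 10⁶ mm⁴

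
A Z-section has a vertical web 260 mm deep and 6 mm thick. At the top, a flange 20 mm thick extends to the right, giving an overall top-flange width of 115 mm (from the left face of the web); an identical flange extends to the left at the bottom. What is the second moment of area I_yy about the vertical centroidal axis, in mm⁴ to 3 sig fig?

I_yy ≈ 1.87 × 10⁷ mm⁴

Split into non-overlapping primitives; take the origin at the lower-left of the bounding box.
Web: 6 × 260, A = 1 560 mm², x = 112 mm, Ī = 4 680 mm⁴.
Top flange (beyond web): 109 × 20, A = 2 180 mm², x = 169.5 mm, Ī = 2 158 382 mm⁴.
Bottom flange (beyond web): 109 × 20, A = 2 180 mm², x = 54.5 mm, Ī = 2 158 382 mm⁴.
Centroid: x̄ = ΣA·x / ΣA = 112 mm.
Transfer each piece to the vertical centroidal axis using Ī + A·d² with d = x − 112:
  web: d = 0 mm → contributes +4 680 mm⁴
  top flange (beyond web): d = 57.5 mm → contributes +9 366 007 mm⁴
  bottom flange (beyond web): d = -57.5 mm → contributes +9 366 007 mm⁴
Total I = 18 736 693 mm⁴.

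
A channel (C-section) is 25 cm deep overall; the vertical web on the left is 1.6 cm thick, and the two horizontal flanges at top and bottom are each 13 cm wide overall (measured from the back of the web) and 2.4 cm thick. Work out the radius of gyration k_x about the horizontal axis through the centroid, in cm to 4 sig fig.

Decompose the section into non-overlapping parts with the origin at the bottom-left of its bounding rectangle.
Web: 1.6 × 25, A = 40 cm², y = 12.5 cm, Ī = 2083.33 cm⁴.
Top flange (beyond web): 11.4 × 2.4, A = 27.36 cm², y = 23.8 cm, Ī = 13.1328 cm⁴.
Bottom flange (beyond web): 11.4 × 2.4, A = 27.36 cm², y = 1.2 cm, Ī = 13.1328 cm⁴.
By symmetry the centroid is at mid-height, ȳ = 12.5 cm.
Transfer each piece to the horizontal axis through the centroid using Ī + A·d² with d = y − 12.5:
  web: d = 0 cm → contributes +2083.33 cm⁴
  top flange (beyond web): d = 11.3 cm → contributes +3506.73 cm⁴
  bottom flange (beyond web): d = -11.3 cm → contributes +3506.73 cm⁴
Total I = 9096.8 cm⁴.
Radius of gyration: k = √(I/A) = √(9096.8 / 94.72) = 9.79994 cm.

k_x ≈ 9.800 cm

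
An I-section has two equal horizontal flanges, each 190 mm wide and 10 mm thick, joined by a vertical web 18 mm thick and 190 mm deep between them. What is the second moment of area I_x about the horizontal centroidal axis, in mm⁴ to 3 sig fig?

Decompose the section into non-overlapping parts with the origin at the bottom-left of its bounding rectangle.
Bottom flange: 190 × 10, A = 1 900 mm², y = 5 mm, Ī = 15 833 mm⁴.
Web: 18 × 190, A = 3 420 mm², y = 105 mm, Ī = 10 288 500 mm⁴.
Top flange: 190 × 10, A = 1 900 mm², y = 205 mm, Ī = 15 833 mm⁴.
By symmetry the centroid is at mid-height, ȳ = 105 mm.
Transfer each piece to the horizontal centroidal axis using Ī + A·d² with d = y − 105:
  bottom flange: d = -100 mm → contributes +19 015 833 mm⁴
  web: d = 0 mm → contributes +10 288 500 mm⁴
  top flange: d = 100 mm → contributes +19 015 833 mm⁴
Total I = 48 320 167 mm⁴.

I_x ≈ 4.83 × 10⁷ mm⁴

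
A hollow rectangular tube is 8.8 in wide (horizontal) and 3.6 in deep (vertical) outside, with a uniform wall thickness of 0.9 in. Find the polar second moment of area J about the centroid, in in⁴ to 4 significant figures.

Decompose the section into non-overlapping parts with the origin at the bottom-left of its bounding rectangle.
Outer rectangle: 8.8 × 3.6, A = 31.68 in², y = 1.8 in, Ī = 34.2144 in⁴.
Inner void (subtracted): 7 × 1.8, A = 12.6 in², y = 1.8 in, Ī = 3.402 in⁴.
By symmetry the centroid is at mid-height, ȳ = 1.8 in.
All pieces are centred on the centroidal x-axis, so I = ΣĪ (holes subtracted) = 30.8124 in⁴.
Repeating about the centroidal y-axis gives I_y = 152.992 in⁴.
Polar second moment: J = I_x + I_y = 183.804 in⁴.

J ≈ 183.8 in⁴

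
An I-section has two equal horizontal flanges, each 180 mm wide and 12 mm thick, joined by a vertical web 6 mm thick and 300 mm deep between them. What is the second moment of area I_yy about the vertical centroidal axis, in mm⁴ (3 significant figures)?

I_yy ≈ 1.17 × 10⁷ mm⁴

Decompose the section into non-overlapping parts with the origin at the bottom-left of its bounding rectangle.
Bottom flange: 180 × 12, A = 2 160 mm², x = 90 mm, Ī = 5 832 000 mm⁴.
Web: 6 × 300, A = 1 800 mm², x = 90 mm, Ī = 5 400 mm⁴.
Top flange: 180 × 12, A = 2 160 mm², x = 90 mm, Ī = 5 832 000 mm⁴.
By symmetry the centroid is at mid-width, x̄ = 90 mm.
All pieces are centred on the vertical centroidal axis, so I = ΣĪ = 11 669 400 mm⁴.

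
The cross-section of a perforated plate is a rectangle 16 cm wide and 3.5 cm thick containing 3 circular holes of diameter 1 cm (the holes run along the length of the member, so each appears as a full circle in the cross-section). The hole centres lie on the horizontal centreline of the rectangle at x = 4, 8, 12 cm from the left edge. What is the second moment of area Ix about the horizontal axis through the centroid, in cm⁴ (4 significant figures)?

Break the section into simple shapes (no overlaps), measuring from the bottom-left corner of the bounding box.
Plate: 16 × 3.5, A = 56 cm², y = 1.75 cm, Ī = 57.1667 cm⁴.
Hole 1 (subtracted): ⌀1, A = 0.785398 cm², y = 1.75 cm, Ī = 0.0490874 cm⁴.
Hole 2 (subtracted): ⌀1, A = 0.785398 cm², y = 1.75 cm, Ī = 0.0490874 cm⁴.
Hole 3 (subtracted): ⌀1, A = 0.785398 cm², y = 1.75 cm, Ī = 0.0490874 cm⁴.
By symmetry the centroid is at mid-height, ȳ = 1.75 cm.
All pieces are centred on the horizontal axis through the centroid, so I = ΣĪ (holes subtracted) = 57.0194 cm⁴.

Ix ≈ 57.02 cm⁴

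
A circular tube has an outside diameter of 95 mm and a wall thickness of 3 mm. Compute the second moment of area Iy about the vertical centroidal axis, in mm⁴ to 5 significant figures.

Decompose the section into non-overlapping parts with the origin at the bottom-left of its bounding rectangle.
Outer circle: ⌀95, A = 7088.218 mm², x = 47.5 mm, Ī = 3 998 198 mm⁴.
Bore (subtracted): ⌀89, A = 6221.139 mm², x = 47.5 mm, Ī = 3 079 853 mm⁴.
By symmetry the centroid is at mid-width, x̄ = 47.5 mm.
All pieces are centred on the vertical centroidal axis, so I = ΣĪ (holes subtracted) = 918345.7 mm⁴.

Iy ≈ 9.1835 × 10⁵ mm⁴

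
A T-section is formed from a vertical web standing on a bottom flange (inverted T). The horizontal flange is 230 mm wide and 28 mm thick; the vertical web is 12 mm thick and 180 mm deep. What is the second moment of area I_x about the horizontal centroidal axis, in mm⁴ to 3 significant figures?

I_x ≈ 2.37 × 10⁷ mm⁴

Decompose the section into non-overlapping parts with the origin at the bottom-left of its bounding rectangle.
Flange: 230 × 28, A = 6 440 mm², y = 14 mm, Ī = 420 747 mm⁴.
Web: 12 × 180, A = 2 160 mm², y = 118 mm, Ī = 5 832 000 mm⁴.
Centroid: ȳ = ΣA·y / ΣA = 40.121 mm.
Transfer each piece to the horizontal centroidal axis using Ī + A·d² with d = y − 40.121:
  flange: d = -26.121 mm → contributes +4 814 778 mm⁴
  web: d = 77.879 mm → contributes +18 932 723 mm⁴
Total I = 23 747 501 mm⁴.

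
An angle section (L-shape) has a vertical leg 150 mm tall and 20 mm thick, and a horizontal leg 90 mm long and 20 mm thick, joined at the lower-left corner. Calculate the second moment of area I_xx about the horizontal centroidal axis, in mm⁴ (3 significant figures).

Treat the section as a set of non-overlapping primitives; coordinates are from the bounding-box lower-left.
Vertical leg: 20 × 150, A = 3 000 mm², y = 75 mm, Ī = 5 625 000 mm⁴.
Horizontal leg (remainder): 70 × 20, A = 1 400 mm², y = 10 mm, Ī = 46 667 mm⁴.
Centroid: ȳ = ΣA·y / ΣA = 54.318 mm.
Transfer each piece to the horizontal centroidal axis using Ī + A·d² with d = y − 54.318:
  vertical leg: d = 20.682 mm → contributes +6 908 213 mm⁴
  horizontal leg (remainder): d = -44.318 mm → contributes +2 796 408 mm⁴
Total I = 9 704 621 mm⁴.

I_xx ≈ 9.70 × 10⁶ mm⁴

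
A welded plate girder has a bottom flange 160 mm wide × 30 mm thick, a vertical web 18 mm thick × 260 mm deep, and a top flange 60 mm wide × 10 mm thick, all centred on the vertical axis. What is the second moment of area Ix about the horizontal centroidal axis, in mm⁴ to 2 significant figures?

Ix ≈ 1.0 × 10⁸ mm⁴

Break the section into simple shapes (no overlaps), measuring from the bottom-left corner of the bounding box.
Bottom plate: 160 × 30, A = 4 800 mm², y = 15 mm, Ī = 360 000 mm⁴.
Web plate: 18 × 260, A = 4 680 mm², y = 160 mm, Ī = 26 364 000 mm⁴.
Top plate: 60 × 10, A = 600 mm², y = 295 mm, Ī = 5 000 mm⁴.
Centroid: ȳ = ΣA·y / ΣA = 98.99 mm.
Transfer each piece to the horizontal centroidal axis using Ī + A·d² with d = y − 98.99:
  bottom plate: d = -83.99 mm → contributes +34 219 201 mm⁴
  web plate: d = 61.01 mm → contributes +43 785 078 mm⁴
  top plate: d = 196 mm → contributes +23 057 400 mm⁴
Total I = 101 061 679 mm⁴.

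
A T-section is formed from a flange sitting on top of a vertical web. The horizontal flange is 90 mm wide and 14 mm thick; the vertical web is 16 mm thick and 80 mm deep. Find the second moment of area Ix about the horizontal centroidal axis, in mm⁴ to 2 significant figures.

Ix ≈ 2.1 × 10⁶ mm⁴

Treat the section as a set of non-overlapping primitives; coordinates are from the bounding-box lower-left.
Flange: 90 × 14, A = 1 260 mm², y = 87 mm, Ī = 20 580 mm⁴.
Web: 16 × 80, A = 1 280 mm², y = 40 mm, Ī = 682 667 mm⁴.
Centroid: ȳ = ΣA·y / ΣA = 63.31 mm.
Transfer each piece to the horizontal centroidal axis using Ī + A·d² with d = y − 63.31:
  flange: d = 23.69 mm → contributes +727 416 mm⁴
  web: d = -23.31 mm → contributes +1 378 459 mm⁴
Total I = 2 105 875 mm⁴.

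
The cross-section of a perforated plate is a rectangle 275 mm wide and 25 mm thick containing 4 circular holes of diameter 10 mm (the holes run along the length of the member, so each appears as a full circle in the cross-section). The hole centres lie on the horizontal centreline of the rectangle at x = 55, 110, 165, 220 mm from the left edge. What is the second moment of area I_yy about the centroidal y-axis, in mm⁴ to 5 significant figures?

I_yy ≈ 4.2137 × 10⁷ mm⁴

Break the section into simple shapes (no overlaps), measuring from the bottom-left corner of the bounding box.
Plate: 275 × 25, A = 6 875 mm², x = 137.5 mm, Ī = 43 326 823 mm⁴.
Hole 1 (subtracted): ⌀10, A = 78.53982 mm², x = 55 mm, Ī = 490.8739 mm⁴.
Hole 2 (subtracted): ⌀10, A = 78.53982 mm², x = 110 mm, Ī = 490.8739 mm⁴.
Hole 3 (subtracted): ⌀10, A = 78.53982 mm², x = 165 mm, Ī = 490.8739 mm⁴.
Hole 4 (subtracted): ⌀10, A = 78.53982 mm², x = 220 mm, Ī = 490.8739 mm⁴.
By symmetry the centroid is at mid-width, x̄ = 137.5 mm.
Transfer each piece to the centroidal y-axis using Ī + A·d² with d = x − 137.5:
  plate: d = 0 mm → contributes +43 326 823 mm⁴
  hole 1: d = -82.5 mm → contributes −535052.5 mm⁴
  hole 2: d = -27.5 mm → contributes −59886.61 mm⁴
  hole 3: d = 27.5 mm → contributes −59886.61 mm⁴
  hole 4: d = 82.5 mm → contributes −535052.5 mm⁴
Total I = 42 136 945 mm⁴.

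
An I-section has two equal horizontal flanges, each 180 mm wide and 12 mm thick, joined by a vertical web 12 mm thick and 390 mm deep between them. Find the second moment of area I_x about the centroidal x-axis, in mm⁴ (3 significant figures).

I_x ≈ 2.34 × 10⁸ mm⁴

Treat the section as a set of non-overlapping primitives; coordinates are from the bounding-box lower-left.
Bottom flange: 180 × 12, A = 2 160 mm², y = 6 mm, Ī = 25 920 mm⁴.
Web: 12 × 390, A = 4 680 mm², y = 207 mm, Ī = 59 319 000 mm⁴.
Top flange: 180 × 12, A = 2 160 mm², y = 408 mm, Ī = 25 920 mm⁴.
By symmetry the centroid is at mid-height, ȳ = 207 mm.
Transfer each piece to the centroidal x-axis using Ī + A·d² with d = y − 207:
  bottom flange: d = -201 mm → contributes +87 292 080 mm⁴
  web: d = 0 mm → contributes +59 319 000 mm⁴
  top flange: d = 201 mm → contributes +87 292 080 mm⁴
Total I = 233 903 160 mm⁴.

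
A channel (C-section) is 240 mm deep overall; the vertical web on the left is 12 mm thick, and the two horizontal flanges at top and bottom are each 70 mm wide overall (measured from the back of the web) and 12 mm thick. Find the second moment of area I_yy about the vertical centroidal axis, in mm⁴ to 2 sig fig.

Treat the section as a set of non-overlapping primitives; coordinates are from the bounding-box lower-left.
Web: 12 × 240, A = 2 880 mm², x = 6 mm, Ī = 34 560 mm⁴.
Top flange (beyond web): 58 × 12, A = 696 mm², x = 41 mm, Ī = 195 112 mm⁴.
Bottom flange (beyond web): 58 × 12, A = 696 mm², x = 41 mm, Ī = 195 112 mm⁴.
Centroid: x̄ = ΣA·x / ΣA = 17.4 mm.
Transfer each piece to the vertical centroidal axis using Ī + A·d² with d = x − 17.4:
  web: d = -11.4 mm → contributes +409 140 mm⁴
  top flange (beyond web): d = 23.6 mm → contributes +582 609 mm⁴
  bottom flange (beyond web): d = 23.6 mm → contributes +582 609 mm⁴
Total I = 1 574 357 mm⁴.

I_yy ≈ 1.6 × 10⁶ mm⁴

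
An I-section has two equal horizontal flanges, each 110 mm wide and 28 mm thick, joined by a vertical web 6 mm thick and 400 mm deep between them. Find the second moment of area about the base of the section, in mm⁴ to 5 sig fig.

Treat the section as a set of non-overlapping primitives; coordinates are from the bounding-box lower-left.
Bottom flange: 110 × 28, A = 3 080 mm², y = 14 mm, Ī = 201226.7 mm⁴.
Web: 6 × 400, A = 2 400 mm², y = 228 mm, Ī = 32 000 000 mm⁴.
Top flange: 110 × 28, A = 3 080 mm², y = 442 mm, Ī = 201226.7 mm⁴.
Transfer each piece to a horizontal axis along the bottom face using Ī + A·d² with d = y − 0:
  bottom flange: d = 14 mm → contributes +804906.7 mm⁴
  web: d = 228 mm → contributes +156 761 600 mm⁴
  top flange: d = 442 mm → contributes +601 922 347 mm⁴
Total I = 759 488 853 mm⁴.

I_base ≈ 7.5949 × 10⁸ mm⁴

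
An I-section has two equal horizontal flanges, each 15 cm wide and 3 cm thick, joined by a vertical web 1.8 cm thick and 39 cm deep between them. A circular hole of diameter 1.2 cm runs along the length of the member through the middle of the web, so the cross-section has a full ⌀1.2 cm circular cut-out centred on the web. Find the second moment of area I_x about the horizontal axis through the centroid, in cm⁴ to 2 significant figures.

I_x ≈ 4.9 × 10⁴ cm⁴

Split into non-overlapping primitives; take the origin at the lower-left of the bounding box.
Bottom flange: 15 × 3, A = 45 cm², y = 1.5 cm, Ī = 33.75 cm⁴.
Web: 1.8 × 39, A = 70.2 cm², y = 22.5 cm, Ī = 8 898 cm⁴.
Top flange: 15 × 3, A = 45 cm², y = 43.5 cm, Ī = 33.75 cm⁴.
Hole (subtracted): ⌀1.2, A = 1.131 cm², y = 22.5 cm, Ī = 0.1018 cm⁴.
By symmetry the centroid is at mid-height, ȳ = 22.5 cm.
Transfer each piece to the horizontal axis through the centroid using Ī + A·d² with d = y − 22.5:
  bottom flange: d = -21 cm → contributes +19 879 cm⁴
  web: d = 0 cm → contributes +8 898 cm⁴
  top flange: d = 21 cm → contributes +19 879 cm⁴
  hole: d = 0 cm → contributes −0.1018 cm⁴
Total I = 48 655 cm⁴.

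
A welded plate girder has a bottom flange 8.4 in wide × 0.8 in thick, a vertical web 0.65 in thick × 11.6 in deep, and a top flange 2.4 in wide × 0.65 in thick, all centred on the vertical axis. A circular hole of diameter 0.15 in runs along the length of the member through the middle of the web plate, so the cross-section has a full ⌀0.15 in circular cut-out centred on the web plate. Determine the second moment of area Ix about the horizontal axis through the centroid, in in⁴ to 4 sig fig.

Ix ≈ 336.6 in⁴

Split into non-overlapping primitives; take the origin at the lower-left of the bounding box.
Bottom plate: 8.4 × 0.8, A = 6.72 in², y = 0.4 in, Ī = 0.3584 in⁴.
Web plate: 0.65 × 11.6, A = 7.54 in², y = 6.6 in, Ī = 84.5485 in⁴.
Top plate: 2.4 × 0.65, A = 1.56 in², y = 12.725 in, Ī = 0.054925 in⁴.
Hole (subtracted): ⌀0.15, A = 0.0176715 in², y = 6.6 in, Ī = 0.0000248505 in⁴.
Centroid: ȳ = ΣA·y / ΣA = 4.56808 in.
Transfer each piece to the horizontal axis through the centroid using Ī + A·d² with d = y − 4.56808:
  bottom plate: d = -4.16808 in → contributes +117.104 in⁴
  web plate: d = 2.03192 in → contributes +115.679 in⁴
  top plate: d = 8.15692 in → contributes +103.85 in⁴
  hole: d = 2.03192 in → contributes −0.0729847 in⁴
Total I = 336.56 in⁴.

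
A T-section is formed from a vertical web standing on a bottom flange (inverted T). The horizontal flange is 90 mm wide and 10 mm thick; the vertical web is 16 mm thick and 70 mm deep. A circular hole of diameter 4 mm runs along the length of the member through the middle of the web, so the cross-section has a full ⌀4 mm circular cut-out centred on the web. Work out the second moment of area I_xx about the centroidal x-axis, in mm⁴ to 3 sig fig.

Treat the section as a set of non-overlapping primitives; coordinates are from the bounding-box lower-left.
Flange: 90 × 10, A = 900 mm², y = 5 mm, Ī = 7 500 mm⁴.
Web: 16 × 70, A = 1 120 mm², y = 45 mm, Ī = 457 333 mm⁴.
Hole (subtracted): ⌀4, A = 12.566 mm², y = 45 mm, Ī = 12.566 mm⁴.
Centroid: ȳ = ΣA·y / ΣA = 27.067 mm.
Transfer each piece to the centroidal x-axis using Ī + A·d² with d = y − 27.067:
  flange: d = -22.067 mm → contributes +445 744 mm⁴
  web: d = 17.933 mm → contributes +817 531 mm⁴
  hole: d = 17.933 mm → contributes −4 054 mm⁴
Total I = 1 259 220 mm⁴.

I_xx ≈ 1.26 × 10⁶ mm⁴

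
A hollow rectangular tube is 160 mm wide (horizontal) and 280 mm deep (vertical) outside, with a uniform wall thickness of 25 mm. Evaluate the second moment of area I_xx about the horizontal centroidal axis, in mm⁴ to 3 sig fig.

Split into non-overlapping primitives; take the origin at the lower-left of the bounding box.
Outer rectangle: 160 × 280, A = 44 800 mm², y = 140 mm, Ī = 292 693 333 mm⁴.
Inner void (subtracted): 110 × 230, A = 25 300 mm², y = 140 mm, Ī = 111 530 833 mm⁴.
By symmetry the centroid is at mid-height, ȳ = 140 mm.
All pieces are centred on the horizontal centroidal axis, so I = ΣĪ (holes subtracted) = 181 162 500 mm⁴.

I_xx ≈ 1.81 × 10⁸ mm⁴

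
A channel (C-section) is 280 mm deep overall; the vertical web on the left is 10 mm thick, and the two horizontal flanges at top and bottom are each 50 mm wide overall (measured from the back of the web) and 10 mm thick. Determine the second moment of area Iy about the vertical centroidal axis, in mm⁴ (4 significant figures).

Iy ≈ 5.189 × 10⁵ mm⁴

Decompose the section into non-overlapping parts with the origin at the bottom-left of its bounding rectangle.
Web: 10 × 280, A = 2 800 mm², x = 5 mm, Ī = 23333.3 mm⁴.
Top flange (beyond web): 40 × 10, A = 400 mm², x = 30 mm, Ī = 53333.3 mm⁴.
Bottom flange (beyond web): 40 × 10, A = 400 mm², x = 30 mm, Ī = 53333.3 mm⁴.
Centroid: x̄ = ΣA·x / ΣA = 10.5556 mm.
Transfer each piece to the vertical centroidal axis using Ī + A·d² with d = x − 10.5556:
  web: d = -5.55556 mm → contributes +109 753 mm⁴
  top flange (beyond web): d = 19.4444 mm → contributes +204 568 mm⁴
  bottom flange (beyond web): d = 19.4444 mm → contributes +204 568 mm⁴
Total I = 518 889 mm⁴.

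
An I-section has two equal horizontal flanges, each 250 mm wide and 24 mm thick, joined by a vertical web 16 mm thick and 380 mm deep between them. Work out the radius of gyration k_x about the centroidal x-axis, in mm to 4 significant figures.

Decompose the section into non-overlapping parts with the origin at the bottom-left of its bounding rectangle.
Bottom flange: 250 × 24, A = 6 000 mm², y = 12 mm, Ī = 288 000 mm⁴.
Web: 16 × 380, A = 6 080 mm², y = 214 mm, Ī = 73 162 667 mm⁴.
Top flange: 250 × 24, A = 6 000 mm², y = 416 mm, Ī = 288 000 mm⁴.
By symmetry the centroid is at mid-height, ȳ = 214 mm.
Transfer each piece to the centroidal x-axis using Ī + A·d² with d = y − 214:
  bottom flange: d = -202 mm → contributes +245 112 000 mm⁴
  web: d = 0 mm → contributes +73 162 667 mm⁴
  top flange: d = 202 mm → contributes +245 112 000 mm⁴
Total I = 563 386 667 mm⁴.
Radius of gyration: k = √(I/A) = √(563 386 667 / 18 080) = 176.524 mm.

k_x ≈ 176.5 mm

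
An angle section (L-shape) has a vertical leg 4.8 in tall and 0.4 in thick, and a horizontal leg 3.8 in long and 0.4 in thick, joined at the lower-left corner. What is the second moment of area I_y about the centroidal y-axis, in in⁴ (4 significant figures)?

I_y ≈ 4.210 in⁴

Split into non-overlapping primitives; take the origin at the lower-left of the bounding box.
Vertical leg: 0.4 × 4.8, A = 1.92 in², x = 0.2 in, Ī = 0.0256 in⁴.
Horizontal leg (remainder): 3.4 × 0.4, A = 1.36 in², x = 2.1 in, Ī = 1.31013 in⁴.
Centroid: x̄ = ΣA·x / ΣA = 0.987805 in.
Transfer each piece to the centroidal y-axis using Ī + A·d² with d = x − 0.987805:
  vertical leg: d = -0.787805 in → contributes +1.21722 in⁴
  horizontal leg (remainder): d = 1.1122 in → contributes +2.99242 in⁴
Total I = 4.20965 in⁴.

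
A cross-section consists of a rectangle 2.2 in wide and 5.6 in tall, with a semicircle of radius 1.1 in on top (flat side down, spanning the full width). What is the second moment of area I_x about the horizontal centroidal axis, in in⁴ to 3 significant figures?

Treat the section as a set of non-overlapping primitives; coordinates are from the bounding-box lower-left.
Rectangular body: 2.2 × 5.6, A = 12.32 in², y = 2.8 in, Ī = 32.196 in⁴.
Semicircular cap: semicircle r = 1.1, A = 1.9007 in², y = 6.0669 in, Ī = 0.1607 in⁴.
Centroid: ȳ = ΣA·y / ΣA = 3.2366 in.
Transfer each piece to the horizontal centroidal axis using Ī + A·d² with d = y − 3.2366:
  rectangular body: d = -0.43663 in → contributes +34.545 in⁴
  semicircular cap: d = 2.8302 in → contributes +15.385 in⁴
Total I = 49.93 in⁴.

I_x ≈ 49.9 in⁴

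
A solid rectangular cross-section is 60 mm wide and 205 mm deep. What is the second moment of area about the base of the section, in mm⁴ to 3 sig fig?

The section: 60 × 205, A = 12 300 mm², y = 102.5 mm, Ī = 43 075 625 mm⁴.
Transfer it to the base of the section using Ī + A·d² with d = y − 0:
  the section: d = 102.5 mm → contributes +172 302 500 mm⁴
Total I = 172 302 500 mm⁴.

I_base ≈ 1.72 × 10⁸ mm⁴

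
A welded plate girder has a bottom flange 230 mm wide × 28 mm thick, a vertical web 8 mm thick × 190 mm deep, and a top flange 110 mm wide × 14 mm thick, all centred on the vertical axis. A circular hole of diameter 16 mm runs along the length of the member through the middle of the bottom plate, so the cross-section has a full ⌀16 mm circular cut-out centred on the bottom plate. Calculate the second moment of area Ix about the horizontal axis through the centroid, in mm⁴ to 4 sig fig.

Ix ≈ 6.575 × 10⁷ mm⁴

Split into non-overlapping primitives; take the origin at the lower-left of the bounding box.
Bottom plate: 230 × 28, A = 6 440 mm², y = 14 mm, Ī = 420 747 mm⁴.
Web plate: 8 × 190, A = 1 520 mm², y = 123 mm, Ī = 4 572 667 mm⁴.
Top plate: 110 × 14, A = 1 540 mm², y = 225 mm, Ī = 25153.3 mm⁴.
Hole (subtracted): ⌀16, A = 201.062 mm², y = 14 mm, Ī = 3216.99 mm⁴.
Centroid: ȳ = ΣA·y / ΣA = 66.7609 mm.
Transfer each piece to the horizontal axis through the centroid using Ī + A·d² with d = y − 66.7609:
  bottom plate: d = -52.7609 mm → contributes +18 347 831 mm⁴
  web plate: d = 56.2391 mm → contributes +9 380 184 mm⁴
  top plate: d = 158.239 mm → contributes +38 586 175 mm⁴
  hole: d = -52.7609 mm → contributes −562 915 mm⁴
Total I = 65 751 275 mm⁴.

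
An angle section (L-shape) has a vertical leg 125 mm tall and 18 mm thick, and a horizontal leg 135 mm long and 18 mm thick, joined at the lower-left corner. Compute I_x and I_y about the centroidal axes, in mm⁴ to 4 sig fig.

I_x ≈ 6.100 × 10⁶ mm⁴, I_y ≈ 7.420 × 10⁶ mm⁴

Break the section into simple shapes (no overlaps), measuring from the bottom-left corner of the bounding box.
Vertical leg: 18 × 125, A = 2 250 mm², y = 62.5 mm, Ī = 2 929 688 mm⁴.
Horizontal leg (remainder): 117 × 18, A = 2 106 mm², y = 9 mm, Ī = 56 862 mm⁴.
Centroid: ȳ = ΣA·y / ΣA = 36.6343 mm.
Transfer each piece to the centroidal x-axis using Ī + A·d² with d = y − 36.6343:
  vertical leg: d = 25.8657 mm → contributes +4 435 015 mm⁴
  horizontal leg (remainder): d = -27.6343 mm → contributes +1 665 118 mm⁴
Total I = 6 100 133 mm⁴.
For the y-axis: x̄ = 41.6343 mm.
Repeating about the centroidal y-axis gives I_y = 7 419 503 mm⁴.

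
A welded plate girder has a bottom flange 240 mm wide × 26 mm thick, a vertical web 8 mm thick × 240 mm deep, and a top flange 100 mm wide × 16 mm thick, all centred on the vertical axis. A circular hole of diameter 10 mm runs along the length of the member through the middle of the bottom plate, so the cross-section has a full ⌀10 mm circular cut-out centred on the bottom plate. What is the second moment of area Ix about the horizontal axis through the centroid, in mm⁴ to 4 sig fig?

Ix ≈ 1.058 × 10⁸ mm⁴

Break the section into simple shapes (no overlaps), measuring from the bottom-left corner of the bounding box.
Bottom plate: 240 × 26, A = 6 240 mm², y = 13 mm, Ī = 351 520 mm⁴.
Web plate: 8 × 240, A = 1 920 mm², y = 146 mm, Ī = 9 216 000 mm⁴.
Top plate: 100 × 16, A = 1 600 mm², y = 274 mm, Ī = 34133.3 mm⁴.
Hole (subtracted): ⌀10, A = 78.5398 mm², y = 13 mm, Ī = 490.874 mm⁴.
Centroid: ȳ = ΣA·y / ΣA = 82.5102 mm.
Transfer each piece to the horizontal axis through the centroid using Ī + A·d² with d = y − 82.5102:
  bottom plate: d = -69.5102 mm → contributes +30 501 107 mm⁴
  web plate: d = 63.4898 mm → contributes +16 955 439 mm⁴
  top plate: d = 191.49 mm → contributes +58 703 498 mm⁴
  hole: d = -69.5102 mm → contributes −379 969 mm⁴
Total I = 105 780 075 mm⁴.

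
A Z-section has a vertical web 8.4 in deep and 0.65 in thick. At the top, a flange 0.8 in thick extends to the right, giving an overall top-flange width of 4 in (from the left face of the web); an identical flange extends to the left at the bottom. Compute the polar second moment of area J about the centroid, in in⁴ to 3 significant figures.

Split into non-overlapping primitives; take the origin at the lower-left of the bounding box.
Web: 0.65 × 8.4, A = 5.46 in², y = 4.2 in, Ī = 32.105 in⁴.
Top flange (beyond web): 3.35 × 0.8, A = 2.68 in², y = 8 in, Ī = 0.14293 in⁴.
Bottom flange (beyond web): 3.35 × 0.8, A = 2.68 in², y = 0.4 in, Ī = 0.14293 in⁴.
Centroid: ȳ = ΣA·y / ΣA = 4.2 in.
Transfer each piece to the centroidal x-axis using Ī + A·d² with d = y − 4.2:
  web: d = 0 in → contributes +32.105 in⁴
  top flange (beyond web): d = 3.8 in → contributes +38.842 in⁴
  bottom flange (beyond web): d = -3.8 in → contributes +38.842 in⁴
Total I = 109.79 in⁴.
For the y-axis: x̄ = 3.675 in.
Repeating about the centroidal y-axis gives I_y = 26.645 in⁴.
Polar second moment: J = I_x + I_y = 136.43 in⁴.

J ≈ 136 in⁴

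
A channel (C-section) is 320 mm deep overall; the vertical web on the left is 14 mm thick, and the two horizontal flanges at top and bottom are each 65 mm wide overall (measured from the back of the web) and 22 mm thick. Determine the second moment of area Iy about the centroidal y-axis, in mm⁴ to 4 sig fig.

Treat the section as a set of non-overlapping primitives; coordinates are from the bounding-box lower-left.
Web: 14 × 320, A = 4 480 mm², x = 7 mm, Ī = 73173.3 mm⁴.
Top flange (beyond web): 51 × 22, A = 1 122 mm², x = 39.5 mm, Ī = 243 194 mm⁴.
Bottom flange (beyond web): 51 × 22, A = 1 122 mm², x = 39.5 mm, Ī = 243 194 mm⁴.
Centroid: x̄ = ΣA·x / ΣA = 17.8462 mm.
Transfer each piece to the centroidal y-axis using Ī + A·d² with d = x − 17.8462:
  web: d = -10.8462 mm → contributes +600 203 mm⁴
  top flange (beyond web): d = 21.6538 mm → contributes +769 284 mm⁴
  bottom flange (beyond web): d = 21.6538 mm → contributes +769 284 mm⁴
Total I = 2 138 770 mm⁴.

Iy ≈ 2.139 × 10⁶ mm⁴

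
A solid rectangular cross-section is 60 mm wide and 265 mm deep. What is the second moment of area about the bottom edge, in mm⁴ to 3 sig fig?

I_base ≈ 3.72 × 10⁸ mm⁴

The section: 60 × 265, A = 15 900 mm², y = 132.5 mm, Ī = 93 048 125 mm⁴.
Transfer it to the base of the section using Ī + A·d² with d = y − 0:
  the section: d = 132.5 mm → contributes +372 192 500 mm⁴
Total I = 372 192 500 mm⁴.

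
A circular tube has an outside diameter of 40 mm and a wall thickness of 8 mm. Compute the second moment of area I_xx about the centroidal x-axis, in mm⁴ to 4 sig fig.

I_xx ≈ 1.094 × 10⁵ mm⁴

Decompose the section into non-overlapping parts with the origin at the bottom-left of its bounding rectangle.
Outer circle: ⌀40, A = 1256.64 mm², y = 20 mm, Ī = 125 664 mm⁴.
Bore (subtracted): ⌀24, A = 452.389 mm², y = 20 mm, Ī = 16 286 mm⁴.
By symmetry the centroid is at mid-height, ȳ = 20 mm.
All pieces are centred on the centroidal x-axis, so I = ΣĪ (holes subtracted) = 109 378 mm⁴.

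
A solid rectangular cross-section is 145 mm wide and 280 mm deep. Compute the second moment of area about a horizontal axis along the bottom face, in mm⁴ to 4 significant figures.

I_base ≈ 1.061 × 10⁹ mm⁴

The section: 145 × 280, A = 40 600 mm², y = 140 mm, Ī = 265 253 333 mm⁴.
Transfer it to a horizontal axis along the bottom face using Ī + A·d² with d = y − 0:
  the section: d = 140 mm → contributes +1 061 013 333 mm⁴
Total I = 1 061 013 333 mm⁴.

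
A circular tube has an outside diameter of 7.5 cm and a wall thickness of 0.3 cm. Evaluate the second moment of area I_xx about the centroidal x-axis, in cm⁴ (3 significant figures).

I_xx ≈ 44.0 cm⁴

Treat the section as a set of non-overlapping primitives; coordinates are from the bounding-box lower-left.
Outer circle: ⌀7.5, A = 44.179 cm², y = 3.75 cm, Ī = 155.32 cm⁴.
Bore (subtracted): ⌀6.9, A = 37.393 cm², y = 3.75 cm, Ī = 111.27 cm⁴.
By symmetry the centroid is at mid-height, ȳ = 3.75 cm.
All pieces are centred on the centroidal x-axis, so I = ΣĪ (holes subtracted) = 44.049 cm⁴.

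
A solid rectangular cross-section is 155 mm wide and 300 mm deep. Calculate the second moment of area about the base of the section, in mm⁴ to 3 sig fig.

The section: 155 × 300, A = 46 500 mm², y = 150 mm, Ī = 348 750 000 mm⁴.
Transfer it to a horizontal axis along the bottom face using Ī + A·d² with d = y − 0:
  the section: d = 150 mm → contributes +1 395 000 000 mm⁴
Total I = 1 395 000 000 mm⁴.

I_base ≈ 1.40 × 10⁹ mm⁴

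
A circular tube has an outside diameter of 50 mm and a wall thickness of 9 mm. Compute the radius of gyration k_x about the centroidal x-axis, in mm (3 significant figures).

Break the section into simple shapes (no overlaps), measuring from the bottom-left corner of the bounding box.
Outer circle: ⌀50, A = 1963.5 mm², y = 25 mm, Ī = 306 796 mm⁴.
Bore (subtracted): ⌀32, A = 804.25 mm², y = 25 mm, Ī = 51 472 mm⁴.
By symmetry the centroid is at mid-height, ȳ = 25 mm.
All pieces are centred on the centroidal x-axis, so I = ΣĪ (holes subtracted) = 255 324 mm⁴.
Radius of gyration: k = √(I/A) = √(255 324 / 1159.2) = 14.841 mm.

k_x ≈ 14.8 mm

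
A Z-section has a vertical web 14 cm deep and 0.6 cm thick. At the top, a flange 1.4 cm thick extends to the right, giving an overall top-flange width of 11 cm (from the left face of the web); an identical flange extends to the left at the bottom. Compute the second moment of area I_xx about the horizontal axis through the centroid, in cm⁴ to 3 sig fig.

Decompose the section into non-overlapping parts with the origin at the bottom-left of its bounding rectangle.
Web: 0.6 × 14, A = 8.4 cm², y = 7 cm, Ī = 137.2 cm⁴.
Top flange (beyond web): 10.4 × 1.4, A = 14.56 cm², y = 13.3 cm, Ī = 2.3781 cm⁴.
Bottom flange (beyond web): 10.4 × 1.4, A = 14.56 cm², y = 0.7 cm, Ī = 2.3781 cm⁴.
Centroid: ȳ = ΣA·y / ΣA = 7 cm.
Transfer each piece to the horizontal axis through the centroid using Ī + A·d² with d = y − 7:
  web: d = 0 cm → contributes +137.2 cm⁴
  top flange (beyond web): d = 6.3 cm → contributes +580.26 cm⁴
  bottom flange (beyond web): d = -6.3 cm → contributes +580.26 cm⁴
Total I = 1297.7 cm⁴.

I_xx ≈ 1300 cm⁴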